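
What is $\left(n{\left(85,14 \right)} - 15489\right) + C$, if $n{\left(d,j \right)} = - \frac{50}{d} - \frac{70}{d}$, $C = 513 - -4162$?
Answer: $- \frac{183862}{17} \approx -10815.0$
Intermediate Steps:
$C = 4675$ ($C = 513 + 4162 = 4675$)
$n{\left(d,j \right)} = - \frac{120}{d}$
$\left(n{\left(85,14 \right)} - 15489\right) + C = \left(- \frac{120}{85} - 15489\right) + 4675 = \left(\left(-120\right) \frac{1}{85} - 15489\right) + 4675 = \left(- \frac{24}{17} - 15489\right) + 4675 = - \frac{263337}{17} + 4675 = - \frac{183862}{17}$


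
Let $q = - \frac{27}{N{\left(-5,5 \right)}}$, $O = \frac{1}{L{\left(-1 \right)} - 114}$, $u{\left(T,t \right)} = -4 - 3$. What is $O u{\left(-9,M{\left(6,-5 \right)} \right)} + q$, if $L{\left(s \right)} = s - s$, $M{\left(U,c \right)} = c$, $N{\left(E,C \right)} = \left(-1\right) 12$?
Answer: $\frac{527}{228} \approx 2.3114$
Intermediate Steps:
$N{\left(E,C \right)} = -12$
$L{\left(s \right)} = 0$
$u{\left(T,t \right)} = -7$
$O = - \frac{1}{114}$ ($O = \frac{1}{0 - 114} = \frac{1}{-114} = - \frac{1}{114} \approx -0.0087719$)
$q = \frac{9}{4}$ ($q = - \frac{27}{-12} = \left(-27\right) \left(- \frac{1}{12}\right) = \frac{9}{4} \approx 2.25$)
$O u{\left(-9,M{\left(6,-5 \right)} \right)} + q = \left(- \frac{1}{114}\right) \left(-7\right) + \frac{9}{4} = \frac{7}{114} + \frac{9}{4} = \frac{527}{228}$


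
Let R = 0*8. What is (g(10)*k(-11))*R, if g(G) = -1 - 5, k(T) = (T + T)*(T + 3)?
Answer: 0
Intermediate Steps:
k(T) = 2*T*(3 + T) (k(T) = (2*T)*(3 + T) = 2*T*(3 + T))
g(G) = -6
R = 0
(g(10)*k(-11))*R = -12*(-11)*(3 - 11)*0 = -12*(-11)*(-8)*0 = -6*176*0 = -1056*0 = 0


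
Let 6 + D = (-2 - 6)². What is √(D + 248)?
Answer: 3*√34 ≈ 17.493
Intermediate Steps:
D = 58 (D = -6 + (-2 - 6)² = -6 + (-8)² = -6 + 64 = 58)
√(D + 248) = √(58 + 248) = √306 = 3*√34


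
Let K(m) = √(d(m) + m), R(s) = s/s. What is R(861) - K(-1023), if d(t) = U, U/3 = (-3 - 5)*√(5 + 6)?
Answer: 1 - √(-1023 - 24*√11) ≈ 1.0 - 33.205*I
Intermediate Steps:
R(s) = 1
U = -24*√11 (U = 3*((-3 - 5)*√(5 + 6)) = 3*(-8*√11) = -24*√11 ≈ -79.599)
d(t) = -24*√11
K(m) = √(m - 24*√11) (K(m) = √(-24*√11 + m) = √(m - 24*√11))
R(861) - K(-1023) = 1 - √(-1023 - 24*√11)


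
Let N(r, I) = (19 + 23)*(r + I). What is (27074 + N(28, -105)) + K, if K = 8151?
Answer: 31991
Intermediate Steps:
N(r, I) = 42*I + 42*r (N(r, I) = 42*(I + r) = 42*I + 42*r)
(27074 + N(28, -105)) + K = (27074 + (42*(-105) + 42*28)) + 8151 = (27074 + (-4410 + 1176)) + 8151 = (27074 - 3234) + 8151 = 23840 + 8151 = 31991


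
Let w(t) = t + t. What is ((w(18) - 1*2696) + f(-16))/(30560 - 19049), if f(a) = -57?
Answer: -2717/11511 ≈ -0.23604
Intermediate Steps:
w(t) = 2*t
((w(18) - 1*2696) + f(-16))/(30560 - 19049) = ((2*18 - 1*2696) - 57)/(30560 - 19049) = ((36 - 2696) - 57)/11511 = (-2660 - 57)*(1/11511) = -2717*1/11511 = -2717/11511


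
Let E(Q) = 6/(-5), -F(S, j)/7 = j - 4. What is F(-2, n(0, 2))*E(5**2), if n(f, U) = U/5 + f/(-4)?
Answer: -756/25 ≈ -30.240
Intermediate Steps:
n(f, U) = -f/4 + U/5 (n(f, U) = U*(1/5) + f*(-1/4) = U/5 - f/4 = -f/4 + U/5)
F(S, j) = 28 - 7*j (F(S, j) = -7*(j - 4) = -7*(-4 + j) = 28 - 7*j)
E(Q) = -6/5 (E(Q) = 6*(-1/5) = -6/5)
F(-2, n(0, 2))*E(5**2) = (28 - 7*(-1/4*0 + (1/5)*2))*(-6/5) = (28 - 7*(0 + 2/5))*(-6/5) = (28 - 7*2/5)*(-6/5) = (28 - 14/5)*(-6/5) = (126/5)*(-6/5) = -756/25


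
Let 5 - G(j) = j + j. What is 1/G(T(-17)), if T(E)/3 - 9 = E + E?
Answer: 1/155 ≈ 0.0064516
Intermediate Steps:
T(E) = 27 + 6*E (T(E) = 27 + 3*(E + E) = 27 + 3*(2*E) = 27 + 6*E)
G(j) = 5 - 2*j (G(j) = 5 - (j + j) = 5 - 2*j)
1/G(T(-17)) = 1/(5 - 2*(27 + 6*(-17))) = 1/(5 - 2*(27 - 102)) = 1/(5 - 2*(-75)) = 1/(5 + 150) = 1/155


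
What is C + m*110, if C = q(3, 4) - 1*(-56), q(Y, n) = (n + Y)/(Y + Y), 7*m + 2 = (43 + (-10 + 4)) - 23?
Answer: 10321/42 ≈ 245.74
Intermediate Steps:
m = 12/7 (m = -2/7 + ((43 + (-10 + 4)) - 23)/7 = -2/7 + ((43 - 6) - 23)/7 = -2/7 + (37 - 23)/7 = -2/7 + (⅐)*14 = -2/7 + 2 = 12/7 ≈ 1.7143)
q(Y, n) = (Y + n)/(2*Y) (q(Y, n) = (Y + n)/((2*Y)) = (Y + n)*(1/(2*Y)) = (Y + n)/(2*Y))
C = 343/6 (C = (½)*(3 + 4)/3 - 1*(-56) = (½)*(⅓)*7 + 56 = 7/6 + 56 = 343/6 ≈ 57.167)
C + m*110 = 343/6 + (12/7)*110 = 343/6 + 1320/7 = 10321/42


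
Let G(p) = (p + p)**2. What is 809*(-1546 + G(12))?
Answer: -784730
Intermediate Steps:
G(p) = 4*p**2 (G(p) = (2*p)**2 = 4*p**2)
809*(-1546 + G(12)) = 809*(-1546 + 4*12**2) = 809*(-1546 + 4*144) = 809*(-1546 + 576) = 809*(-970) = -784730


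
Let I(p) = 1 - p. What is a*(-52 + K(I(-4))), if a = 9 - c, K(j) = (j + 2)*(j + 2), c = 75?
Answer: 198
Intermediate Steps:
K(j) = (2 + j)² (K(j) = (2 + j)*(2 + j) = (2 + j)²)
a = -66 (a = 9 - 1*75 = 9 - 75 = -66)
a*(-52 + K(I(-4))) = -66*(-52 + (2 + (1 - 1*(-4)))²) = -66*(-52 + (2 + (1 + 4))²) = -66*(-52 + (2 + 5)²) = -66*(-52 + 7²) = -66*(-52 + 49) = -66*(-3) = 198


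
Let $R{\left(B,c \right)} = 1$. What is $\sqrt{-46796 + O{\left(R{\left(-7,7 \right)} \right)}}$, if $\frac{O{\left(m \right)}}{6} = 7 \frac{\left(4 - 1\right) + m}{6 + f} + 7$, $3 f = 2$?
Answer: $\frac{2 i \sqrt{292055}}{5} \approx 216.17 i$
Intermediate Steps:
$f = \frac{2}{3}$ ($f = \frac{1}{3} \cdot 2 = \frac{2}{3} \approx 0.66667$)
$O{\left(m \right)} = \frac{609}{10} + \frac{63 m}{10}$ ($O{\left(m \right)} = 6 \left(7 \frac{\left(4 - 1\right) + m}{6 + \frac{2}{3}} + 7\right) = 6 \left(7 \frac{3 + m}{\frac{20}{3}} + 7\right) = 6 \left(7 \left(3 + m\right) \frac{3}{20} + 7\right) = 6 \left(7 \left(\frac{9}{20} + \frac{3 m}{20}\right) + 7\right) = 6 \left(\left(\frac{63}{20} + \frac{21 m}{20}\right) + 7\right) = 6 \left(\frac{203}{20} + \frac{21 m}{20}\right) = \frac{609}{10} + \frac{63 m}{10}$)
$\sqrt{-46796 + O{\left(R{\left(-7,7 \right)} \right)}} = \sqrt{-46796 + \left(\frac{609}{10} + \frac{63}{10} \cdot 1\right)} = \sqrt{-46796 + \left(\frac{609}{10} + \frac{63}{10}\right)} = \sqrt{-46796 + \frac{336}{5}} = \sqrt{- \frac{233644}{5}} = \frac{2 i \sqrt{292055}}{5}$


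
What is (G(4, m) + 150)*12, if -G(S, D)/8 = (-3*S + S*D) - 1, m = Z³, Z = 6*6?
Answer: -17912856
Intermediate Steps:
Z = 36
m = 46656 (m = 36³ = 46656)
G(S, D) = 8 + 24*S - 8*D*S (G(S, D) = -8*((-3*S + S*D) - 1) = -8*((-3*S + D*S) - 1) = -8*(-1 - 3*S + D*S) = 8 + 24*S - 8*D*S)
(G(4, m) + 150)*12 = ((8 + 24*4 - 8*46656*4) + 150)*12 = ((8 + 96 - 1492992) + 150)*12 = (-1492888 + 150)*12 = -1492738*12 = -17912856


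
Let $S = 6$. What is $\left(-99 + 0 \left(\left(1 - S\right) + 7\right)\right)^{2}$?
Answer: $9801$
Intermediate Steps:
$\left(-99 + 0 \left(\left(1 - S\right) + 7\right)\right)^{2} = \left(-99 + 0 \left(\left(1 - 6\right) + 7\right)\right)^{2} = \left(-99 + 0 \left(-5 + 7\right)\right)^{2} = \left(-99 + 0 \cdot 2\right)^{2} = \left(-99 + 0\right)^{2} = \left(-99\right)^{2} = 9801$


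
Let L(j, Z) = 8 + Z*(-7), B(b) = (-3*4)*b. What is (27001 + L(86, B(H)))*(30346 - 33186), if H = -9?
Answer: -74558520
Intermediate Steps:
B(b) = -12*b
L(j, Z) = 8 - 7*Z
(27001 + L(86, B(H)))*(30346 - 33186) = (27001 + (8 - (-84)*(-9)))*(30346 - 33186) = (27001 + (8 - 7*108))*(-2840) = (27001 + (8 - 756))*(-2840) = (27001 - 748)*(-2840) = 26253*(-2840) = -74558520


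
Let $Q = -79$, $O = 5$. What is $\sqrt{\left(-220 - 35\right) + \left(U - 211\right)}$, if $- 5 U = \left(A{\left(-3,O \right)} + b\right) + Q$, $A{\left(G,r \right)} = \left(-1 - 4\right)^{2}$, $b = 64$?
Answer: $6 i \sqrt{13} \approx 21.633 i$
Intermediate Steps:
$A{\left(G,r \right)} = 25$ ($A{\left(G,r \right)} = \left(-5\right)^{2} = 25$)
$U = -2$ ($U = - \frac{\left(25 + 64\right) - 79}{5} = - \frac{89 - 79}{5} = \left(- \frac{1}{5}\right) 10 = -2$)
$\sqrt{\left(-220 - 35\right) + \left(U - 211\right)} = \sqrt{\left(-220 - 35\right) - 213} = \sqrt{-255 - 213} = \sqrt{-468} = 6 i \sqrt{13}$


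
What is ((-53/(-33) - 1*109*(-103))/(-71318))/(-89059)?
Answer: 185272/104799911073 ≈ 1.7679e-6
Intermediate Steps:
((-53/(-33) - 1*109*(-103))/(-71318))/(-89059) = ((-53*(-1/33) - 109*(-103))*(-1/71318))*(-1/89059) = ((53/33 + 11227)*(-1/71318))*(-1/89059) = ((370544/33)*(-1/71318))*(-1/89059) = -185272/1176747*(-1/89059) = 185272/104799911073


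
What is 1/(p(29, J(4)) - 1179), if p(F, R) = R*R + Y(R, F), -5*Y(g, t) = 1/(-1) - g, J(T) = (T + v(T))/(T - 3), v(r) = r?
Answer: -5/5566 ≈ -0.00089831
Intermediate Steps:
J(T) = 2*T/(-3 + T) (J(T) = (T + T)/(T - 3) = (2*T)/(-3 + T) = 2*T/(-3 + T))
Y(g, t) = 1/5 + g/5 (Y(g, t) = -(1/(-1) - g)/5 = -(1*(-1) - g)/5 = -(-1 - g)/5 = 1/5 + g/5)
p(F, R) = 1/5 + R**2 + R/5 (p(F, R) = R*R + (1/5 + R/5) = R**2 + (1/5 + R/5) = 1/5 + R**2 + R/5)
1/(p(29, J(4)) - 1179) = 1/((1/5 + (2*4/(-3 + 4))**2 + (2*4/(-3 + 4))/5) - 1179) = 1/((1/5 + (2*4/1)**2 + (2*4/1)/5) - 1179) = 1/((1/5 + (2*4*1)**2 + (2*4*1)/5) - 1179) = 1/((1/5 + 8**2 + (1/5)*8) - 1179) = 1/((1/5 + 64 + 8/5) - 1179) = 1/(329/5 - 1179) = 1/(-5566/5) = -5/5566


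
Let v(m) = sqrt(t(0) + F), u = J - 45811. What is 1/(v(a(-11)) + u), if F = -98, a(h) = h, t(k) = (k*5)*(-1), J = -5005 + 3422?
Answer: -23697/1123095667 - 7*I*sqrt(2)/2246191334 ≈ -2.11e-5 - 4.4072e-9*I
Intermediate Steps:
J = -1583
t(k) = -5*k (t(k) = (5*k)*(-1) = -5*k)
u = -47394 (u = -1583 - 45811 = -47394)
v(m) = 7*I*sqrt(2) (v(m) = sqrt(-5*0 - 98) = sqrt(0 - 98) = sqrt(-98) = 7*I*sqrt(2))
1/(v(a(-11)) + u) = 1/(7*I*sqrt(2) - 47394) = 1/(-47394 + 7*I*sqrt(2))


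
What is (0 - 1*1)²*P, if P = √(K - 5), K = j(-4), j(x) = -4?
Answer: 3*I ≈ 3.0*I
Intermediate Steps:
K = -4
P = 3*I (P = √(-4 - 5) = √(-9) = 3*I ≈ 3.0*I)
(0 - 1*1)²*P = (0 - 1*1)²*(3*I) = (0 - 1)²*(3*I) = (-1)²*(3*I) = 1*(3*I) = 3*I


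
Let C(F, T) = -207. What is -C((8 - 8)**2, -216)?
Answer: 207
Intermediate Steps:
-C((8 - 8)**2, -216) = -1*(-207) = 207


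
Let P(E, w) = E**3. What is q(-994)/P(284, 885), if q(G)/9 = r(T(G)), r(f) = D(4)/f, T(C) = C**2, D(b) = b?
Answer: 9/5658063244736 ≈ 1.5906e-12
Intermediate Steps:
r(f) = 4/f
q(G) = 36/G**2 (q(G) = 9*(4/(G**2)) = 9*(4/G**2) = 36/G**2)
q(-994)/P(284, 885) = (36/(-994)**2)/(284**3) = (36*(1/988036))/22906304 = (9/247009)*(1/22906304) = 9/5658063244736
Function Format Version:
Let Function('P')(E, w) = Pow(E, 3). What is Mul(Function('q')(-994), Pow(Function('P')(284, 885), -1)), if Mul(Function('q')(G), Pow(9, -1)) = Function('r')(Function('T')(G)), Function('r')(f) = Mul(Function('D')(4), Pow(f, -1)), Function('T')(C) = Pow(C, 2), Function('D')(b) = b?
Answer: Rational(9, 5658063244736) ≈ 1.5906e-12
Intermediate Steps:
Function('r')(f) = Mul(4, Pow(f, -1))
Function('q')(G) = Mul(36, Pow(G, -2)) (Function('q')(G) = Mul(9, Mul(4, Pow(Pow(G, 2), -1))) = Mul(9, Mul(4, Pow(G, -2))) = Mul(36, Pow(G, -2)))
Mul(Function('q')(-994), Pow(Function('P')(284, 885), -1)) = Mul(Mul(36, Pow(-994, -2)), Pow(Pow(284, 3), -1)) = Mul(Mul(36, Rational(1, 988036)), Pow(22906304, -1)) = Mul(Rational(9, 247009), Rational(1, 22906304)) = Rational(9, 5658063244736)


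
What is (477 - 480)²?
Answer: 9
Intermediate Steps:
(477 - 480)² = (-3)² = 9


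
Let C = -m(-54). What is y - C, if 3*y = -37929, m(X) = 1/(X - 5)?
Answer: -745938/59 ≈ -12643.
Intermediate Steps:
m(X) = 1/(-5 + X)
y = -12643 (y = (⅓)*(-37929) = -12643)
C = 1/59 (C = -1/(-5 - 54) = -1/(-59) = -1*(-1/59) = 1/59 ≈ 0.016949)
y - C = -12643 - 1*1/59 = -12643 - 1/59 = -745938/59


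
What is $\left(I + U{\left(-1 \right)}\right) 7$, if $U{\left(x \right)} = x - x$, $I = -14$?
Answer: $-98$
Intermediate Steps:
$U{\left(x \right)} = 0$
$\left(I + U{\left(-1 \right)}\right) 7 = \left(-14 + 0\right) 7 = \left(-14\right) 7 = -98$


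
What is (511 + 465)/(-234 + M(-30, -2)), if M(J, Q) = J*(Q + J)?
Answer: 488/363 ≈ 1.3444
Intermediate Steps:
M(J, Q) = J*(J + Q)
(511 + 465)/(-234 + M(-30, -2)) = (511 + 465)/(-234 - 30*(-30 - 2)) = 976/(-234 - 30*(-32)) = 976/(-234 + 960) = 976/726 = 976*(1/726) = 488/363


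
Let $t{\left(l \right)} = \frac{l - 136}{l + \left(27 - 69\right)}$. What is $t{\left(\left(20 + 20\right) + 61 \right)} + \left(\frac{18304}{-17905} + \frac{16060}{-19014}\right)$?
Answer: $- \frac{24707602627}{10043147265} \approx -2.4601$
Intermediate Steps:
$t{\left(l \right)} = \frac{-136 + l}{-42 + l}$ ($t{\left(l \right)} = \frac{-136 + l}{l - 42} = \frac{-136 + l}{-42 + l}$)
$t{\left(\left(20 + 20\right) + 61 \right)} + \left(\frac{18304}{-17905} + \frac{16060}{-19014}\right) = \frac{-136 + \left(\left(20 + 20\right) + 61\right)}{-42 + \left(\left(20 + 20\right) + 61\right)} + \left(\frac{18304}{-17905} + \frac{16060}{-19014}\right) = \frac{-136 + \left(40 + 61\right)}{-42 + \left(40 + 61\right)} + \left(18304 \left(- \frac{1}{17905}\right) + 16060 \left(- \frac{1}{19014}\right)\right) = \frac{-136 + 101}{-42 + 101} - \frac{317793278}{170222835} = \frac{1}{59} \left(-35\right) - \frac{317793278}{170222835} = - \frac{35}{59} - \frac{317793278}{170222835} = - \frac{24707602627}{10043147265}$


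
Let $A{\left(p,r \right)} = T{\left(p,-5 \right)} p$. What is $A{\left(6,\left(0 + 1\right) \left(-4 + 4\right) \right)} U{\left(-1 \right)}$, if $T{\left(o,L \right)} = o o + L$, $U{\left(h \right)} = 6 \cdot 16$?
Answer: $17856$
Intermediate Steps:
$U{\left(h \right)} = 96$
$T{\left(o,L \right)} = L + o^{2}$ ($T{\left(o,L \right)} = o^{2} + L = L + o^{2}$)
$A{\left(p,r \right)} = p \left(-5 + p^{2}\right)$ ($A{\left(p,r \right)} = \left(-5 + p^{2}\right) p = p \left(-5 + p^{2}\right)$)
$A{\left(6,\left(0 + 1\right) \left(-4 + 4\right) \right)} U{\left(-1 \right)} = 6 \left(-5 + 6^{2}\right) 96 = 6 \left(-5 + 36\right) 96 = 6 \cdot 31 \cdot 96 = 186 \cdot 96 = 17856$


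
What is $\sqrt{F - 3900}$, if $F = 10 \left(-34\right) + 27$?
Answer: $i \sqrt{4213} \approx 64.908 i$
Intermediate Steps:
$F = -313$ ($F = -340 + 27 = -313$)
$\sqrt{F - 3900} = \sqrt{-313 - 3900} = \sqrt{-4213} = i \sqrt{4213}$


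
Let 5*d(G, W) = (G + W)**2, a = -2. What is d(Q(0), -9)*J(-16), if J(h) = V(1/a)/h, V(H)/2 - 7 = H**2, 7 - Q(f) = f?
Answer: -29/40 ≈ -0.72500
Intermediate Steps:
Q(f) = 7 - f
d(G, W) = (G + W)**2/5
V(H) = 14 + 2*H**2
J(h) = 29/(2*h) (J(h) = (14 + 2*(1/(-2))**2)/h = (14 + 2*(-1/2)**2)/h = (14 + 2*(1/4))/h = (14 + 1/2)/h = 29/(2*h))
d(Q(0), -9)*J(-16) = (((7 - 1*0) - 9)**2/5)*((29/2)/(-16)) = (((7 + 0) - 9)**2/5)*((29/2)*(-1/16)) = ((7 - 9)**2/5)*(-29/32) = ((1/5)*(-2)**2)*(-29/32) = ((1/5)*4)*(-29/32) = (4/5)*(-29/32) = -29/40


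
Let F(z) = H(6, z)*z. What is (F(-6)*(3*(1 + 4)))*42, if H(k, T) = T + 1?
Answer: 18900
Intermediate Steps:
H(k, T) = 1 + T
F(z) = z*(1 + z) (F(z) = (1 + z)*z = z*(1 + z))
(F(-6)*(3*(1 + 4)))*42 = ((-6*(1 - 6))*(3*(1 + 4)))*42 = ((-6*(-5))*(3*5))*42 = (30*15)*42 = 450*42 = 18900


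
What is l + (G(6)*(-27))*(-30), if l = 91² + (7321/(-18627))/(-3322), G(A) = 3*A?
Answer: 1414613403055/61878894 ≈ 22861.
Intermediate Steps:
l = 512419128535/61878894 (l = 8281 + (7321*(-1/18627))*(-1/3322) = 8281 - 7321/18627*(-1/3322) = 8281 + 7321/61878894 = 512419128535/61878894 ≈ 8281.0)
l + (G(6)*(-27))*(-30) = 512419128535/61878894 + ((3*6)*(-27))*(-30) = 512419128535/61878894 + (18*(-27))*(-30) = 512419128535/61878894 - 486*(-30) = 512419128535/61878894 + 14580 = 1414613403055/61878894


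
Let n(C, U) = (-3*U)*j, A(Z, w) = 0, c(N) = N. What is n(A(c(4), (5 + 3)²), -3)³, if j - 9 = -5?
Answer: 46656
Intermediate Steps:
j = 4 (j = 9 - 5 = 4)
n(C, U) = -12*U (n(C, U) = -3*U*4 = -12*U)
n(A(c(4), (5 + 3)²), -3)³ = (-12*(-3))³ = 36³ = 46656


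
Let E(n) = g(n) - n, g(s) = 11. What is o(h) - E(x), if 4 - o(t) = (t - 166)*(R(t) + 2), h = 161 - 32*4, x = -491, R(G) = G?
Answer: 4157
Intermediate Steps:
h = 33 (h = 161 - 1*128 = 161 - 128 = 33)
o(t) = 4 - (-166 + t)*(2 + t) (o(t) = 4 - (t - 166)*(t + 2) = 4 - (-166 + t)*(2 + t))
E(n) = 11 - n
o(h) - E(x) = (336 - 1*33**2 + 164*33) - (11 - 1*(-491)) = (336 - 1*1089 + 5412) - (11 + 491) = (336 - 1089 + 5412) - 1*502 = 4659 - 502 = 4157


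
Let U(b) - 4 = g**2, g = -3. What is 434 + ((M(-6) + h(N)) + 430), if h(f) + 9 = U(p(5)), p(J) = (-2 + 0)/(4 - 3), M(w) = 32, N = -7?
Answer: 900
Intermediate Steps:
p(J) = -2 (p(J) = -2/1 = -2*1 = -2)
U(b) = 13 (U(b) = 4 + (-3)**2 = 4 + 9 = 13)
h(f) = 4 (h(f) = -9 + 13 = 4)
434 + ((M(-6) + h(N)) + 430) = 434 + ((32 + 4) + 430) = 434 + (36 + 430) = 434 + 466 = 900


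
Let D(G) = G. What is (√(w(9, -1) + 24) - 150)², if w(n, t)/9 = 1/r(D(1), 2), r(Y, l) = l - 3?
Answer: (150 - √15)² ≈ 21353.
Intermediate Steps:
r(Y, l) = -3 + l
w(n, t) = -9 (w(n, t) = 9/(-3 + 2) = 9/(-1) = 9*(-1) = -9)
(√(w(9, -1) + 24) - 150)² = (√(-9 + 24) - 150)² = (√15 - 150)² = (-150 + √15)²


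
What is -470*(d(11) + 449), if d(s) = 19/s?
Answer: -2330260/11 ≈ -2.1184e+5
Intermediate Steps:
-470*(d(11) + 449) = -470*(19/11 + 449) = -470*4958/11 = -2330260/11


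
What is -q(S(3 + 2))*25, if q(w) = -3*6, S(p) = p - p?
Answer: 450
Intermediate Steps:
S(p) = 0
q(w) = -18
-q(S(3 + 2))*25 = -1*(-18)*25 = 18*25 = 450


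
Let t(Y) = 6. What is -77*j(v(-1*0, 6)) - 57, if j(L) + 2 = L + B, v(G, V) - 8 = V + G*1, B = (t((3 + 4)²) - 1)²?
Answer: -2906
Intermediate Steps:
B = 25 (B = (6 - 1)² = 5² = 25)
v(G, V) = 8 + G + V (v(G, V) = 8 + (V + G*1) = 8 + (V + G) = 8 + (G + V) = 8 + G + V)
j(L) = 23 + L (j(L) = -2 + (L + 25) = -2 + (25 + L) = 23 + L)
-77*j(v(-1*0, 6)) - 57 = -77*(23 + (8 - 1*0 + 6)) - 57 = -77*(23 + (8 + 0 + 6)) - 57 = -77*(23 + 14) - 57 = -77*37 - 57 = -2849 - 57 = -2906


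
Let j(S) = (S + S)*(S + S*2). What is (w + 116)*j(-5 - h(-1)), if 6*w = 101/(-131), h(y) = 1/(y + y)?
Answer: 7377075/524 ≈ 14078.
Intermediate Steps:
h(y) = 1/(2*y)
w = -101/786 (w = (101/(-131))/6 = (101*(-1/131))/6 = (1/6)*(-101/131) = -101/786 ≈ -0.12850)
j(S) = 6*S**2 (j(S) = (2*S)*(S + 2*S) = (2*S)*(3*S) = 6*S**2)
(w + 116)*j(-5 - h(-1)) = (-101/786 + 116)*(6*(-5 - 1/(2*(-1)))**2) = 91075*(6*(-5 - (-1)/2)**2)/786 = 91075*(6*(-5 - 1*(-1/2))**2)/786 = 91075*(6*(-5 + 1/2)**2)/786 = 91075*(6*(-9/2)**2)/786 = 91075*(6*(81/4))/786 = (91075/786)*(243/2) = 7377075/524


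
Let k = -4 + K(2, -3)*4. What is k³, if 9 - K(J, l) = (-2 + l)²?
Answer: -314432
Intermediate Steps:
K(J, l) = 9 - (-2 + l)²
k = -68 (k = -4 + (9 - (-2 - 3)²)*4 = -4 + (9 - 1*(-5)²)*4 = -4 + (9 - 1*25)*4 = -4 + (9 - 25)*4 = -4 - 16*4 = -4 - 64 = -68)
k³ = (-68)³ = -314432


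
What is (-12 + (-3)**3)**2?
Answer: 1521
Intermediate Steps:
(-12 + (-3)**3)**2 = (-12 - 27)**2 = (-39)**2 = 1521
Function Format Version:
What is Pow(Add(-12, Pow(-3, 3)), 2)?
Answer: 1521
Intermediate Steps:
Pow(Add(-12, Pow(-3, 3)), 2) = Pow(Add(-12, -27), 2) = Pow(-39, 2) = 1521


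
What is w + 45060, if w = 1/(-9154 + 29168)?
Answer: 901830841/20014 ≈ 45060.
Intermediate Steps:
w = 1/20014 ≈ 4.9965e-5
w + 45060 = 1/20014 + 45060 = 901830841/20014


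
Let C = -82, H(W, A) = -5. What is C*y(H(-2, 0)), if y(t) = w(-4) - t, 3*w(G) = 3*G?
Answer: -82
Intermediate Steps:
w(G) = G (w(G) = (3*G)/3 = G)
y(t) = -4 - t
C*y(H(-2, 0)) = -82*(-4 - 1*(-5)) = -82*(-4 + 5) = -82*1 = -82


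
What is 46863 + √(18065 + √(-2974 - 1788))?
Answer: 46863 + √(18065 + I*√4762) ≈ 46997.0 + 0.25671*I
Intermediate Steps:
46863 + √(18065 + √(-2974 - 1788)) = 46863 + √(18065 + √(-4762)) = 46863 + √(18065 + I*√4762)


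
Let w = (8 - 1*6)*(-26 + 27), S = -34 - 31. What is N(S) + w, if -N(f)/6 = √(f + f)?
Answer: 2 - 6*I*√130 ≈ 2.0 - 68.411*I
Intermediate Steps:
S = -65
N(f) = -6*√2*√f (N(f) = -6*√(f + f) = -6*√2*√f)
w = 2 (w = (8 - 6)*1 = 2*1 = 2)
N(S) + w = -6*√2*√(-65) + 2 = -6*√2*I*√65 + 2 = -6*I*√130 + 2 = 2 - 6*I*√130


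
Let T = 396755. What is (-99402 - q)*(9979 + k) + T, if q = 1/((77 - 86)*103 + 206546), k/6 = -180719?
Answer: 21958350012298410/205619 ≈ 1.0679e+11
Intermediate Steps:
k = -1084314 (k = 6*(-180719) = -1084314)
q = 1/205619 (q = 1/(-9*103 + 206546) = 1/(-927 + 206546) = 1/205619 ≈ 4.8634e-6)
(-99402 - q)*(9979 + k) + T = (-99402 - 1*1/205619)*(9979 - 1084314) + 396755 = (-99402 - 1/205619)*(-1074335) + 396755 = -20438939839/205619*(-1074335) + 396755 = 21958268431932065/205619 + 396755 = 21958350012298410/205619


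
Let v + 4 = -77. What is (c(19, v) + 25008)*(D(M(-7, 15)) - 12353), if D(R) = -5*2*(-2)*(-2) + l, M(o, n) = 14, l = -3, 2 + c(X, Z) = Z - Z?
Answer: -309974376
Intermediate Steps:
v = -81 (v = -4 - 77 = -81)
c(X, Z) = -2 (c(X, Z) = -2 + (Z - Z) = -2 + 0 = -2)
D(R) = -43 (D(R) = -5*2*(-2)*(-2) - 3 = -(-20)*(-2) - 3 = -5*8 - 3 = -40 - 3 = -43)
(c(19, v) + 25008)*(D(M(-7, 15)) - 12353) = (-2 + 25008)*(-43 - 12353) = 25006*(-12396) = -309974376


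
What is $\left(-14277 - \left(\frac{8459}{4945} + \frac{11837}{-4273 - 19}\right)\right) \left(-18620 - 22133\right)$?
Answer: $\frac{12347831486192579}{21223940} \approx 5.8179 \cdot 10^{8}$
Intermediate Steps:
$\left(-14277 - \left(\frac{8459}{4945} + \frac{11837}{-4273 - 19}\right)\right) \left(-18620 - 22133\right) = \left(-14277 - \left(\frac{8459}{4945} + \frac{11837}{-4273 - 19}\right)\right) \left(-40753\right) = \left(-14277 - \left(\frac{8459}{4945} + \frac{11837}{-4292}\right)\right) \left(-40753\right) = \left(-14277 - - \frac{22227937}{21223940}\right) \left(-40753\right) = \left(-14277 + \left(- \frac{8459}{4945} + \frac{11837}{4292}\right)\right) \left(-40753\right) = \left(-14277 + \frac{22227937}{21223940}\right) \left(-40753\right) = \left(- \frac{302991963443}{21223940}\right) \left(-40753\right) = \frac{12347831486192579}{21223940}$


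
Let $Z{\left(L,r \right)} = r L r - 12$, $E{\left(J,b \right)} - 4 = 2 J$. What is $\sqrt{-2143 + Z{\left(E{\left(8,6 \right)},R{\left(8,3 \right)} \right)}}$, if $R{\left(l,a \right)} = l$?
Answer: $5 i \sqrt{35} \approx 29.58 i$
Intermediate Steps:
$E{\left(J,b \right)} = 4 + 2 J$
$Z{\left(L,r \right)} = -12 + L r^{2}$ ($Z{\left(L,r \right)} = L r r - 12 = L r^{2} - 12 = -12 + L r^{2}$)
$\sqrt{-2143 + Z{\left(E{\left(8,6 \right)},R{\left(8,3 \right)} \right)}} = \sqrt{-2143 - \left(12 - \left(4 + 2 \cdot 8\right) 8^{2}\right)} = \sqrt{-2143 - \left(12 - \left(4 + 16\right) 64\right)} = \sqrt{-2143 + \left(-12 + 20 \cdot 64\right)} = \sqrt{-2143 + \left(-12 + 1280\right)} = \sqrt{-2143 + 1268} = \sqrt{-875} = 5 i \sqrt{35}$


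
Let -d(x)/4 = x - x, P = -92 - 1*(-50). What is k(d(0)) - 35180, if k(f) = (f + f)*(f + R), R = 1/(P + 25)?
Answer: -35180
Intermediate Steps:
P = -42 (P = -92 + 50 = -42)
d(x) = 0 (d(x) = -4*(x - x) = -4*0 = 0)
R = -1/17 (R = 1/(-42 + 25) = 1/(-17) = -1/17 ≈ -0.058824)
k(f) = 2*f*(-1/17 + f) (k(f) = (f + f)*(f - 1/17) = (2*f)*(-1/17 + f) = 2*f*(-1/17 + f))
k(d(0)) - 35180 = (2/17)*0*(-1 + 17*0) - 35180 = (2/17)*0*(-1 + 0) - 35180 = (2/17)*0*(-1) - 35180 = 0 - 35180 = -35180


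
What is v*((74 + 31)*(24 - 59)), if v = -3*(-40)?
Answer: -441000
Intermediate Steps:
v = 120
v*((74 + 31)*(24 - 59)) = 120*((74 + 31)*(24 - 59)) = 120*(105*(-35)) = 120*(-3675) = -441000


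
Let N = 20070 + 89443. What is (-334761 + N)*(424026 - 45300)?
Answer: -85307274048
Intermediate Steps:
N = 109513
(-334761 + N)*(424026 - 45300) = (-334761 + 109513)*(424026 - 45300) = -225248*378726 = -85307274048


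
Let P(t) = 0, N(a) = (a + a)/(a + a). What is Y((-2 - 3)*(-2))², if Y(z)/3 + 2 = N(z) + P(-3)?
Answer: 9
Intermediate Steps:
N(a) = 1 (N(a) = (2*a)/((2*a)) = (2*a)*(1/(2*a)) = 1)
Y(z) = -3 (Y(z) = -6 + 3*(1 + 0) = -6 + 3*1 = -6 + 3 = -3)
Y((-2 - 3)*(-2))² = (-3)² = 9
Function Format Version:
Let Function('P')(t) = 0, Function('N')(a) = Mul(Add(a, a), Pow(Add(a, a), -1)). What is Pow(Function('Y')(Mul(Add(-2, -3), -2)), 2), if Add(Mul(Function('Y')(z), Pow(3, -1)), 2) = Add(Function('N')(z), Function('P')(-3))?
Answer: 9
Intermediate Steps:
Function('N')(a) = 1 (Function('N')(a) = Mul(Mul(2, a), Pow(Mul(2, a), -1)) = Mul(Mul(2, a), Mul(Rational(1, 2), Pow(a, -1))) = 1)
Function('Y')(z) = -3 (Function('Y')(z) = Add(-6, Mul(3, Add(1, 0))) = Add(-6, Mul(3, 1)) = Add(-6, 3) = -3)
Pow(Function('Y')(Mul(Add(-2, -3), -2)), 2) = Pow(-3, 2) = 9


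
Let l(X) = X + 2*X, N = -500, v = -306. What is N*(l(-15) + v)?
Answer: 175500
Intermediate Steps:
l(X) = 3*X
N*(l(-15) + v) = -500*(3*(-15) - 306) = -500*(-45 - 306) = -500*(-351) = 175500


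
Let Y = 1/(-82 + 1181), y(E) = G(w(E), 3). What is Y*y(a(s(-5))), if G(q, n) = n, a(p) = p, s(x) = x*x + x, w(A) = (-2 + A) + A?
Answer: 3/1099 ≈ 0.0027298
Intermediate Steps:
w(A) = -2 + 2*A
s(x) = x + x² (s(x) = x² + x = x + x²)
y(E) = 3
Y = 1/1099 ≈ 0.00090992
Y*y(a(s(-5))) = (1/1099)*3 = 3/1099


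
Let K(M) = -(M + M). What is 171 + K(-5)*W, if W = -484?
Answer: -4669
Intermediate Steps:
K(M) = -2*M
171 + K(-5)*W = 171 - 2*(-5)*(-484) = 171 + 10*(-484) = 171 - 4840 = -4669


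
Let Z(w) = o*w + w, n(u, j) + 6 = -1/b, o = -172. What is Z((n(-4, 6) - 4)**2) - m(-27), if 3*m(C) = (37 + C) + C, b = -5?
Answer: -1231288/75 ≈ -16417.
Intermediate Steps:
n(u, j) = -29/5 (n(u, j) = -6 - 1/(-5) = -6 - 1*(-1/5) = -6 + 1/5 = -29/5)
Z(w) = -171*w (Z(w) = -172*w + w = -171*w)
m(C) = 37/3 + 2*C/3 (m(C) = ((37 + C) + C)/3 = (37 + 2*C)/3 = 37/3 + 2*C/3)
Z((n(-4, 6) - 4)**2) - m(-27) = -171*(-29/5 - 4)**2 - (37/3 + (2/3)*(-27)) = -171*(-49/5)**2 - (37/3 - 18) = -171*2401/25 - 1*(-17/3) = -410571/25 + 17/3 = -1231288/75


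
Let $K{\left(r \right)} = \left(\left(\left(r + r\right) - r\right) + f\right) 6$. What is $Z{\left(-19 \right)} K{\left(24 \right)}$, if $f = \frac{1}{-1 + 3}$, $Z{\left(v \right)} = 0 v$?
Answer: $0$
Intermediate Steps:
$Z{\left(v \right)} = 0$
$f = \frac{1}{2} \approx 0.5$
$K{\left(r \right)} = 3 + 6 r$ ($K{\left(r \right)} = \left(\left(\left(r + r\right) - r\right) + \frac{1}{2}\right) 6 = \left(\left(2 r - r\right) + \frac{1}{2}\right) 6 = \left(r + \frac{1}{2}\right) 6 = \left(\frac{1}{2} + r\right) 6 = 3 + 6 r$)
$Z{\left(-19 \right)} K{\left(24 \right)} = 0 \left(3 + 6 \cdot 24\right) = 0 \left(3 + 144\right) = 0 \cdot 147 = 0$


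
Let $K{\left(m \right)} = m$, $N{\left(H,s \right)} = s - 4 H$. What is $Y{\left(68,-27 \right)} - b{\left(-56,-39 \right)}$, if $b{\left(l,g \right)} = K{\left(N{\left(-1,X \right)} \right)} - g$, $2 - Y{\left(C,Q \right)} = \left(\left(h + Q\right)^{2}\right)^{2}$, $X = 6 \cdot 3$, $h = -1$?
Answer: $-614715$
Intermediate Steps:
$X = 18$
$Y{\left(C,Q \right)} = 2 - \left(-1 + Q\right)^{4}$ ($Y{\left(C,Q \right)} = 2 - \left(\left(-1 + Q\right)^{2}\right)^{2} = 2 - \left(-1 + Q\right)^{4}$)
$b{\left(l,g \right)} = 22 - g$ ($b{\left(l,g \right)} = \left(18 - -4\right) - g = \left(18 + 4\right) - g = 22 - g$)
$Y{\left(68,-27 \right)} - b{\left(-56,-39 \right)} = \left(2 - \left(-1 - 27\right)^{4}\right) - \left(22 - -39\right) = \left(2 - \left(-28\right)^{4}\right) - \left(22 + 39\right) = \left(2 - 614656\right) - 61 = -614654 - 61 = -614715$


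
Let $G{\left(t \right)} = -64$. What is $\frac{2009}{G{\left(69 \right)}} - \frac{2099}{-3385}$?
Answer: $- \frac{6666129}{216640} \approx -30.771$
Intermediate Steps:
$\frac{2009}{G{\left(69 \right)}} - \frac{2099}{-3385} = \frac{2009}{-64} - \frac{2099}{-3385} = 2009 \left(- \frac{1}{64}\right) - - \frac{2099}{3385} = - \frac{2009}{64} + \frac{2099}{3385} = - \frac{6666129}{216640}$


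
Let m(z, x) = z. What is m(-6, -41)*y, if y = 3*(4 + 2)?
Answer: -108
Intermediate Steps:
y = 18 (y = 3*6 = 18)
m(-6, -41)*y = -6*18 = -108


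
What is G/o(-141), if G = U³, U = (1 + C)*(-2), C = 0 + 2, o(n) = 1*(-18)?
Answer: 12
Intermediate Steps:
o(n) = -18
C = 2
U = -6 (U = (1 + 2)*(-2) = 3*(-2) = -6)
G = -216 (G = (-6)³ = -216)
G/o(-141) = -216/(-18) = -216*(-1/18) = 12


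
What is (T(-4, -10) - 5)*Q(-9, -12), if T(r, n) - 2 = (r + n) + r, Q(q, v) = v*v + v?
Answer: -2772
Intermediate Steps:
Q(q, v) = v + v**2 (Q(q, v) = v**2 + v = v + v**2)
T(r, n) = 2 + n + 2*r (T(r, n) = 2 + ((r + n) + r) = 2 + ((n + r) + r) = 2 + (n + 2*r) = 2 + n + 2*r)
(T(-4, -10) - 5)*Q(-9, -12) = ((2 - 10 + 2*(-4)) - 5)*(-12*(1 - 12)) = ((2 - 10 - 8) - 5)*(-12*(-11)) = (-16 - 5)*132 = -21*132 = -2772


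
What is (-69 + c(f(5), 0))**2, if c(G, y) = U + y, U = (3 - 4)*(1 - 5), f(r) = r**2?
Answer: 4225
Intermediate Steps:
U = 4 (U = -1*(-4) = 4)
c(G, y) = 4 + y
(-69 + c(f(5), 0))**2 = (-69 + (4 + 0))**2 = (-69 + 4)**2 = (-65)**2 = 4225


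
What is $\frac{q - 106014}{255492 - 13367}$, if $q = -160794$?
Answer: $- \frac{266808}{242125} \approx -1.1019$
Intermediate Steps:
$\frac{q - 106014}{255492 - 13367} = \frac{-160794 - 106014}{255492 - 13367} = - \frac{266808}{242125}$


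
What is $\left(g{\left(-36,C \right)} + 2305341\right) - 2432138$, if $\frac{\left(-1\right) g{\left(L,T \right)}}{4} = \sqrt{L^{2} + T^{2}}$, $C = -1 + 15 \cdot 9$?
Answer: $-126797 - 8 \sqrt{4813} \approx -1.2735 \cdot 10^{5}$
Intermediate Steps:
$C = 134$ ($C = -1 + 135 = 134$)
$g{\left(L,T \right)} = - 4 \sqrt{L^{2} + T^{2}}$
$\left(g{\left(-36,C \right)} + 2305341\right) - 2432138 = \left(- 4 \sqrt{\left(-36\right)^{2} + 134^{2}} + 2305341\right) - 2432138 = \left(- 4 \sqrt{1296 + 17956} + 2305341\right) - 2432138 = \left(- 4 \sqrt{19252} + 2305341\right) - 2432138 = \left(- 4 \cdot 2 \sqrt{4813} + 2305341\right) - 2432138 = \left(- 8 \sqrt{4813} + 2305341\right) - 2432138 = \left(2305341 - 8 \sqrt{4813}\right) - 2432138 = -126797 - 8 \sqrt{4813}$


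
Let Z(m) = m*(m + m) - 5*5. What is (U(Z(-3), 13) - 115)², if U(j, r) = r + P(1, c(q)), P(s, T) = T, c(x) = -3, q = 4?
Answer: 11025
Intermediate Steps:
Z(m) = -25 + 2*m² (Z(m) = m*(2*m) - 25 = 2*m² - 25 = -25 + 2*m²)
U(j, r) = -3 + r (U(j, r) = r - 3 = -3 + r)
(U(Z(-3), 13) - 115)² = ((-3 + 13) - 115)² = (10 - 115)² = (-105)² = 11025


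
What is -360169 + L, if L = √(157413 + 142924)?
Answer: -360169 + √300337 ≈ -3.5962e+5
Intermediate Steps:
L = √300337 ≈ 548.03
-360169 + L = -360169 + √300337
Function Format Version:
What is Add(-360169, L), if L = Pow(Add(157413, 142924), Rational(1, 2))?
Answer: Add(-360169, Pow(300337, Rational(1, 2))) ≈ -3.5962e+5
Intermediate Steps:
L = Pow(300337, Rational(1, 2)) ≈ 548.03
Add(-360169, L) = Add(-360169, Pow(300337, Rational(1, 2)))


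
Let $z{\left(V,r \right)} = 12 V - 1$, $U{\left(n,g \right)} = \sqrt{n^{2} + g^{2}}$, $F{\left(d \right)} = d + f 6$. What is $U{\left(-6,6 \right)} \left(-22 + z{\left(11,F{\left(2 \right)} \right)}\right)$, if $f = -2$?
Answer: $654 \sqrt{2} \approx 924.9$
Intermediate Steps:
$F{\left(d \right)} = -12 + d$ ($F{\left(d \right)} = d - 12 = -12 + d$)
$U{\left(n,g \right)} = \sqrt{g^{2} + n^{2}}$
$z{\left(V,r \right)} = -1 + 12 V$
$U{\left(-6,6 \right)} \left(-22 + z{\left(11,F{\left(2 \right)} \right)}\right) = \sqrt{6^{2} + \left(-6\right)^{2}} \left(-22 + \left(-1 + 12 \cdot 11\right)\right) = \sqrt{36 + 36} \left(-22 + \left(-1 + 132\right)\right) = \sqrt{72} \left(-22 + 131\right) = 6 \sqrt{2} \cdot 109 = 654 \sqrt{2}$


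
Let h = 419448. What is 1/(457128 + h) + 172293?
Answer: 151027908769/876576 ≈ 1.7229e+5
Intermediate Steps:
1/(457128 + h) + 172293 = 1/(457128 + 419448) + 172293 = 1/876576 + 172293 = 151027908769/876576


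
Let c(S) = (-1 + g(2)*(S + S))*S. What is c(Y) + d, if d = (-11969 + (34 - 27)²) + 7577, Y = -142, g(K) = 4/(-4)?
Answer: -44529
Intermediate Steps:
g(K) = -1 (g(K) = 4*(-¼) = -1)
c(S) = S*(-1 - 2*S) (c(S) = (-1 - (S + S))*S = (-1 - 2*S)*S = S*(-1 - 2*S))
d = -4343 (d = (-11969 + 7²) + 7577 = (-11969 + 49) + 7577 = -11920 + 7577 = -4343)
c(Y) + d = -142*(-1 - 2*(-142)) - 4343 = -142*(-1 + 284) - 4343 = -142*283 - 4343 = -40186 - 4343 = -44529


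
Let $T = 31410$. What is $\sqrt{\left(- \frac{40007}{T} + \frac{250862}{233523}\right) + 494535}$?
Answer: $\frac{\sqrt{4219865688911224470}}{2921130} \approx 703.23$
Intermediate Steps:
$\sqrt{\left(- \frac{40007}{T} + \frac{250862}{233523}\right) + 494535} = \sqrt{\left(- \frac{40007}{31410} + \frac{250862}{233523}\right) + 494535} = \sqrt{- \frac{162553249}{814995270} + 494535} = \sqrt{\frac{403043523296201}{814995270}} = \frac{\sqrt{4219865688911224470}}{2921130}$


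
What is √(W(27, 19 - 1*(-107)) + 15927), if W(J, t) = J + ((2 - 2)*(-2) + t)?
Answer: 4*√1005 ≈ 126.81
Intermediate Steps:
W(J, t) = J + t (W(J, t) = J + (0*(-2) + t) = J + (0 + t) = J + t)
√(W(27, 19 - 1*(-107)) + 15927) = √((27 + (19 - 1*(-107))) + 15927) = √((27 + (19 + 107)) + 15927) = √((27 + 126) + 15927) = √(153 + 15927) = √16080 = 4*√1005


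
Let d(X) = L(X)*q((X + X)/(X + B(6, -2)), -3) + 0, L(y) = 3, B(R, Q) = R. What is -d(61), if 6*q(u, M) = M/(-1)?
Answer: -3/2 ≈ -1.5000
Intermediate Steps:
q(u, M) = -M/6 (q(u, M) = (M/(-1))/6 = (M*(-1))/6 = (-M)/6 = -M/6)
d(X) = 3/2 (d(X) = 3*(-⅙*(-3)) + 0 = 3*(½) + 0 = 3/2 + 0 = 3/2)
-d(61) = -1*3/2 = -3/2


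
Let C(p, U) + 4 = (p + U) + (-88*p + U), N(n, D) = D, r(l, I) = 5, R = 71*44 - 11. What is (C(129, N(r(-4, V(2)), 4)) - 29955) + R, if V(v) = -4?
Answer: -38061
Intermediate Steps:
R = 3113 (R = 3124 - 11 = 3113)
C(p, U) = -4 - 87*p + 2*U (C(p, U) = -4 + ((p + U) + (-88*p + U)) = -4 + ((U + p) + (U - 88*p)) = -4 + (-87*p + 2*U) = -4 - 87*p + 2*U)
(C(129, N(r(-4, V(2)), 4)) - 29955) + R = ((-4 - 87*129 + 2*4) - 29955) + 3113 = ((-4 - 11223 + 8) - 29955) + 3113 = (-11219 - 29955) + 3113 = -41174 + 3113 = -38061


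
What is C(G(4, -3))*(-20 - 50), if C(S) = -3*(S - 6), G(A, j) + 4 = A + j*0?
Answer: -1260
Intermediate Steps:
G(A, j) = -4 + A (G(A, j) = -4 + (A + j*0) = -4 + (A + 0) = -4 + A)
C(S) = 18 - 3*S (C(S) = -3*(-6 + S) = 18 - 3*S)
C(G(4, -3))*(-20 - 50) = (18 - 3*(-4 + 4))*(-20 - 50) = (18 - 3*0)*(-70) = (18 + 0)*(-70) = 18*(-70) = -1260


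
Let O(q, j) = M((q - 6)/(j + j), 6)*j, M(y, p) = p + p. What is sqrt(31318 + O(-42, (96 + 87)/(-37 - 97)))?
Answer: 2*sqrt(35128234)/67 ≈ 176.92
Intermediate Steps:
M(y, p) = 2*p
O(q, j) = 12*j (O(q, j) = (2*6)*j = 12*j)
sqrt(31318 + O(-42, (96 + 87)/(-37 - 97))) = sqrt(31318 + 12*((96 + 87)/(-37 - 97))) = sqrt(31318 + 12*(183/(-134))) = sqrt(31318 + 12*(183*(-1/134))) = sqrt(31318 + 12*(-183/134)) = sqrt(31318 - 1098/67) = sqrt(2097208/67) = 2*sqrt(35128234)/67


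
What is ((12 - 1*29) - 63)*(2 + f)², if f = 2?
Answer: -1280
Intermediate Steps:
((12 - 1*29) - 63)*(2 + f)² = ((12 - 1*29) - 63)*(2 + 2)² = ((12 - 29) - 63)*4² = (-17 - 63)*16 = -80*16 = -1280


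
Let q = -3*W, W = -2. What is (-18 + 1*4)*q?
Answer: -84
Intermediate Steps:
q = 6 (q = -3*(-2) = 6)
(-18 + 1*4)*q = (-18 + 1*4)*6 = (-18 + 4)*6 = -14*6 = -84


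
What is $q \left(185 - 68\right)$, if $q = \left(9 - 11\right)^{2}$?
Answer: $468$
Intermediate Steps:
$q = 4$ ($q = \left(-2\right)^{2} = 4$)
$q \left(185 - 68\right) = 4 \left(185 - 68\right) = 4 \cdot 117 = 468$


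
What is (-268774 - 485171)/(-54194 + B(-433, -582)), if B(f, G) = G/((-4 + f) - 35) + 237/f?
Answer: 77044131660/5537906401 ≈ 13.912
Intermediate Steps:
B(f, G) = 237/f + G/(-39 + f) (B(f, G) = G/(-39 + f) + 237/f = 237/f + G/(-39 + f))
(-268774 - 485171)/(-54194 + B(-433, -582)) = (-268774 - 485171)/(-54194 + (-9243 + 237*(-433) - 582*(-433))/((-433)*(-39 - 433))) = -753945/(-54194 - 1/433*(-9243 - 102621 + 252006)/(-472)) = -753945/(-54194 - 1/433*(-1/472)*140142) = -753945/(-54194 + 70071/102188) = -753945/(-5537906401/102188) = -753945*(-102188/5537906401) = 77044131660/5537906401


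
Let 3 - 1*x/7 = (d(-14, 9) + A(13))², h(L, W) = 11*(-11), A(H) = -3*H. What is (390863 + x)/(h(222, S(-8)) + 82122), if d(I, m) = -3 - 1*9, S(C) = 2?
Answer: 372677/82001 ≈ 4.5448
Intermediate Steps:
d(I, m) = -12 (d(I, m) = -3 - 9 = -12)
h(L, W) = -121
x = -18186 (x = 21 - 7*(-12 - 3*13)² = 21 - 7*(-12 - 39)² = 21 - 7*(-51)² = 21 - 7*2601 = 21 - 18207 = -18186)
(390863 + x)/(h(222, S(-8)) + 82122) = (390863 - 18186)/(-121 + 82122) = 372677/82001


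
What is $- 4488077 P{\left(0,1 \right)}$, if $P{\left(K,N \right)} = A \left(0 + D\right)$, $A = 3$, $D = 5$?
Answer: $-67321155$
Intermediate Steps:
$P{\left(K,N \right)} = 15$ ($P{\left(K,N \right)} = 3 \left(0 + 5\right) = 3 \cdot 5 = 15$)
$- 4488077 P{\left(0,1 \right)} = \left(-4488077\right) 15 = -67321155$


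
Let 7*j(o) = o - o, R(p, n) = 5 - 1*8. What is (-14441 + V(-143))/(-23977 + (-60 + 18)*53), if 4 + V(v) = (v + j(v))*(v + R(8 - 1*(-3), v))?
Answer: -6433/26203 ≈ -0.24551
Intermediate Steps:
R(p, n) = -3 (R(p, n) = 5 - 8 = -3)
j(o) = 0 (j(o) = (o - o)/7 = (⅐)*0 = 0)
V(v) = -4 + v*(-3 + v) (V(v) = -4 + (v + 0)*(v - 3) = -4 + v*(-3 + v))
(-14441 + V(-143))/(-23977 + (-60 + 18)*53) = (-14441 + (-4 + (-143)² - 3*(-143)))/(-23977 + (-60 + 18)*53) = (-14441 + (-4 + 20449 + 429))/(-23977 - 42*53) = (-14441 + 20874)/(-23977 - 2226) = 6433/(-26203) = 6433*(-1/26203) = -6433/26203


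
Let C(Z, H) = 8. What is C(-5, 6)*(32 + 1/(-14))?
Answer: 1788/7 ≈ 255.43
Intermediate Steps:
C(-5, 6)*(32 + 1/(-14)) = 8*(32 + 1/(-14)) = 8*(32 - 1/14) = 8*(447/14) = 1788/7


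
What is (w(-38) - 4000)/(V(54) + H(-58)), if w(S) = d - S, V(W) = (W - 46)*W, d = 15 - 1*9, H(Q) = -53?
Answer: -3956/379 ≈ -10.438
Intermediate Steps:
d = 6 (d = 15 - 9 = 6)
V(W) = W*(-46 + W) (V(W) = (-46 + W)*W = W*(-46 + W))
w(S) = 6 - S
(w(-38) - 4000)/(V(54) + H(-58)) = ((6 - 1*(-38)) - 4000)/(54*(-46 + 54) - 53) = ((6 + 38) - 4000)/(54*8 - 53) = (44 - 4000)/(432 - 53) = -3956/379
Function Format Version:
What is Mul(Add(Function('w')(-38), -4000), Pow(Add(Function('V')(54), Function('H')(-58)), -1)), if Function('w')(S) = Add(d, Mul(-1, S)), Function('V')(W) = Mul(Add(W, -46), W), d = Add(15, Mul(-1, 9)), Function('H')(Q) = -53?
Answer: Rational(-3956, 379) ≈ -10.438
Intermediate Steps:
d = 6 (d = Add(15, -9) = 6)
Function('V')(W) = Mul(W, Add(-46, W)) (Function('V')(W) = Mul(Add(-46, W), W) = Mul(W, Add(-46, W)))
Function('w')(S) = Add(6, Mul(-1, S))
Mul(Add(Function('w')(-38), -4000), Pow(Add(Function('V')(54), Function('H')(-58)), -1)) = Mul(Add(Add(6, Mul(-1, -38)), -4000), Pow(Add(Mul(54, Add(-46, 54)), -53), -1)) = Mul(Add(Add(6, 38), -4000), Pow(Add(Mul(54, 8), -53), -1)) = Mul(Add(44, -4000), Pow(Add(432, -53), -1)) = Mul(-3956, Pow(379, -1)) = Mul(-3956, Rational(1, 379)) = Rational(-3956, 379)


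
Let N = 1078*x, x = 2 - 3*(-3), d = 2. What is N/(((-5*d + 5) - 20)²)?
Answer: 11858/625 ≈ 18.973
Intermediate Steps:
x = 11 (x = 2 + 9 = 11)
N = 11858 (N = 1078*11 = 11858)
N/(((-5*d + 5) - 20)²) = 11858/(((-5*2 + 5) - 20)²) = 11858/(((-10 + 5) - 20)²) = 11858/((-5 - 20)²) = 11858/((-25)²) = 11858/625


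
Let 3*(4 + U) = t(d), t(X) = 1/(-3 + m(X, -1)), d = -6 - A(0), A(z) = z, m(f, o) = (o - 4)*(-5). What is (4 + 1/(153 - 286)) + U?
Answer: 67/8778 ≈ 0.0076327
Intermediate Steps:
m(f, o) = 20 - 5*o (m(f, o) = (-4 + o)*(-5) = 20 - 5*o)
d = -6 (d = -6 - 1*0 = -6 + 0 = -6)
t(X) = 1/22 (t(X) = 1/(-3 + (20 - 5*(-1))) = 1/(-3 + (20 + 5)) = 1/(-3 + 25) = 1/22)
U = -263/66 (U = -4 + (⅓)*(1/22) = -4 + 1/66 = -263/66 ≈ -3.9848)
(4 + 1/(153 - 286)) + U = (4 + 1/(153 - 286)) - 263/66 = (4 + 1/(-133)) - 263/66 = (4 - 1/133) - 263/66 = 531/133 - 263/66 = 67/8778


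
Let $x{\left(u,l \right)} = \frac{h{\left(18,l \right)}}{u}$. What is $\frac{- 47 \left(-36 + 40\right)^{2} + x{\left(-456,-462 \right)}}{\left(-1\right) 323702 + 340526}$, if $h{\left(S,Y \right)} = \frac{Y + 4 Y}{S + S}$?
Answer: $- \frac{2057087}{46030464} \approx -0.04469$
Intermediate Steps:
$h{\left(S,Y \right)} = \frac{5 Y}{2 S}$
$x{\left(u,l \right)} = \frac{5 l}{36 u}$ ($x{\left(u,l \right)} = \frac{\frac{5}{2} l \frac{1}{18}}{u} = \frac{\frac{5}{36} l}{u} = \frac{5 l}{36 u}$)
$\frac{- 47 \left(-36 + 40\right)^{2} + x{\left(-456,-462 \right)}}{\left(-1\right) 323702 + 340526} = \frac{- 47 \left(-36 + 40\right)^{2} + \frac{5}{36} \left(-462\right) \frac{1}{-456}}{\left(-1\right) 323702 + 340526} = \frac{- 47 \cdot 4^{2} + \frac{5}{36} \left(-462\right) \left(- \frac{1}{456}\right)}{-323702 + 340526} = \frac{\left(-47\right) 16 + \frac{385}{2736}}{16824} = \left(-752 + \frac{385}{2736}\right) \frac{1}{16824} = \left(- \frac{2057087}{2736}\right) \frac{1}{16824} = - \frac{2057087}{46030464}$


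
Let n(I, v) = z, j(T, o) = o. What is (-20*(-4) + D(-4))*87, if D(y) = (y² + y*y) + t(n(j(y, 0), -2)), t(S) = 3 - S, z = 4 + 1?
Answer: 9570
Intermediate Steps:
z = 5
n(I, v) = 5
D(y) = -2 + 2*y² (D(y) = (y² + y*y) + (3 - 1*5) = (y² + y²) + (3 - 5) = 2*y² - 2 = -2 + 2*y²)
(-20*(-4) + D(-4))*87 = (-20*(-4) + (-2 + 2*(-4)²))*87 = (80 + (-2 + 2*16))*87 = (80 + (-2 + 32))*87 = (80 + 30)*87 = 110*87 = 9570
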